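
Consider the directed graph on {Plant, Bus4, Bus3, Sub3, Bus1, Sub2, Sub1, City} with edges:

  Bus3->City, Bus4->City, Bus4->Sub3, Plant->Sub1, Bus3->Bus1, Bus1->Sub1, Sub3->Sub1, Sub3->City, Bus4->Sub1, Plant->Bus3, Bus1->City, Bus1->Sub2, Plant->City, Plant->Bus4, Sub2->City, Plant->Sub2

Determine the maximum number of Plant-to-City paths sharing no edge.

Assign every edge capacity 1; by Menger, the answer equals the max flow.
Path Plant→City (+1); total 1.
Path Plant→Bus4→City (+1); total 2.
Path Plant→Bus3→City (+1); total 3.
Path Plant→Sub2→City (+1); total 4.
No residual Plant→City path; max flow = 4.
Certifying cut of size 4: {Plant→Bus3, Plant→Bus4, Plant→City, Plant→Sub2}.

4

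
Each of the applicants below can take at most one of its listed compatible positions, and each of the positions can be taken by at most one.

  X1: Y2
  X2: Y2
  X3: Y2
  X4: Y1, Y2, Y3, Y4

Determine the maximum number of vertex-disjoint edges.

2

Unit-capacity flow: source→left, listed edges, right→sink; max matching = max flow.
Augmenting path X1→Y2 (+1); matched 1.
Augmenting path X4→Y1 (+1); matched 2.
No augmenting path remains; maximum matching = 2.
König certificate: {X4, Y2} is a vertex cover of size 2 (every listed pair touches it), so no matching can be larger.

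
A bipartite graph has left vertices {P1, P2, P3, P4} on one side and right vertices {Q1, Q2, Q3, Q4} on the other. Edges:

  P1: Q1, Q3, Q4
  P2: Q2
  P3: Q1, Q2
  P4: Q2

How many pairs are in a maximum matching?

Unit-capacity flow: source→left, listed edges, right→sink; max matching = max flow.
Augmenting path P1→Q1 (+1); matched 1.
Augmenting path P2→Q2 (+1); matched 2.
Augmenting path P3→Q1→P1→Q3 (+1); matched 3.
No augmenting path remains; maximum matching = 3.
König certificate: {P1, P3, Q2} is a vertex cover of size 3 (every listed pair touches it), so no matching can be larger.

3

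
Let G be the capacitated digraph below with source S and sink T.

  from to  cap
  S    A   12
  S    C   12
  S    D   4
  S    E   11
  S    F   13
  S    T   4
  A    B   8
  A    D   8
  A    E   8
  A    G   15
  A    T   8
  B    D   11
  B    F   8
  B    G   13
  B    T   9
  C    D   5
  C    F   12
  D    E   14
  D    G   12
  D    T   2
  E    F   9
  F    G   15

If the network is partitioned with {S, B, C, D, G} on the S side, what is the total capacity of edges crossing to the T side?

85

Edges leaving {S, B, C, D, G}: S→A (12), S→E (11), S→F (13), S→T (4), B→F (8), B→T (9), C→F (12), D→E (14), D→T (2).
Cut capacity = 12 + 11 + 13 + 4 + 8 + 9 + 12 + 14 + 2 = 85.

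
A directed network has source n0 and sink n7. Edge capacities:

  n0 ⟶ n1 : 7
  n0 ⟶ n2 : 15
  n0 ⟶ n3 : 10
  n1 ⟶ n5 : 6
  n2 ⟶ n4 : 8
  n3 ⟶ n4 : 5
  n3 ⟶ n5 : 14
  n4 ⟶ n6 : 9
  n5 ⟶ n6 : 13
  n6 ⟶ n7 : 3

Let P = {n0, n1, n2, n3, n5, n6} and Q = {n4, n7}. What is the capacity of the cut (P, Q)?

16

Edges leaving {n0, n1, n2, n3, n5, n6}: n2→n4 (8), n3→n4 (5), n6→n7 (3).
Cut capacity = 8 + 5 + 3 = 16.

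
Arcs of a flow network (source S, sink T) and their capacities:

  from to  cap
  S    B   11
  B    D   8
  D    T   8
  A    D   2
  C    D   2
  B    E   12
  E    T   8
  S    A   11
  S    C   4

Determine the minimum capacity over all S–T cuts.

15

Augment S→A→D→T: bottleneck 2, flow now 2.
Augment S→B→D→T: bottleneck 6, flow now 8.
Augment S→B→E→T: bottleneck 5, flow now 13.
Augment S→C→D→B→E→T: bottleneck 2, flow now 15. (uses reverse residual edge)
No augmenting path remains; maximum flow = 15.
By max-flow min-cut, the minimum cut capacity equals the max flow.
In the residual graph, reachable from S: {S, A, C}.
Min-cut edges: S→B (11), A→D (2), C→D (2); capacity 11 + 2 + 2 = 15.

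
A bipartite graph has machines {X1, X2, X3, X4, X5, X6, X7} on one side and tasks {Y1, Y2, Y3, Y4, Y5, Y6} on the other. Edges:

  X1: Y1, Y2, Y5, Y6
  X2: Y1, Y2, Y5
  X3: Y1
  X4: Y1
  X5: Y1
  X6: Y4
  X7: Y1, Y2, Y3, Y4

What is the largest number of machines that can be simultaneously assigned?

Unit-capacity flow: source→left, listed edges, right→sink; max matching = max flow.
Augmenting path X1→Y1 (+1); matched 1.
Augmenting path X2→Y2 (+1); matched 2.
Augmenting path X6→Y4 (+1); matched 3.
Augmenting path X7→Y3 (+1); matched 4.
Augmenting path X3→Y1→X1→Y5 (+1); matched 5.
No augmenting path remains; maximum matching = 5.
König certificate: {X1, X2, X6, X7, Y1} is a vertex cover of size 5 (every listed pair touches it), so no matching can be larger.

5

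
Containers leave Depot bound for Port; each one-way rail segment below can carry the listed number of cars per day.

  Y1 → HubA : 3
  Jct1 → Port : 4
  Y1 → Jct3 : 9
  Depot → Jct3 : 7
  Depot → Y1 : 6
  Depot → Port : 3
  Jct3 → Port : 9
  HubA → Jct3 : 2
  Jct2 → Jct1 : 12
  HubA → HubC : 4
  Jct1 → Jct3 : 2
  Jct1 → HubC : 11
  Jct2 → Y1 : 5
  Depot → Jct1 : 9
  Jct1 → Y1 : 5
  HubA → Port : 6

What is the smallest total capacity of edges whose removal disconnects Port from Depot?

19

Augment Depot→Port: bottleneck 3, flow now 3.
Augment Depot→Jct1→Port: bottleneck 4, flow now 7.
Augment Depot→Jct3→Port: bottleneck 7, flow now 14.
Augment Depot→Y1→HubA→Port: bottleneck 3, flow now 17.
Augment Depot→Y1→Jct3→Port: bottleneck 2, flow now 19.
No augmenting path remains; maximum flow = 19.
By max-flow min-cut, the minimum cut capacity equals the max flow.
In the residual graph, reachable from Depot: {Depot, Y1, Jct1, HubC, Jct3}.
Min-cut edges: Depot→Port (3), Y1→HubA (3), Jct1→Port (4), Jct3→Port (9); capacity 3 + 3 + 4 + 9 = 19.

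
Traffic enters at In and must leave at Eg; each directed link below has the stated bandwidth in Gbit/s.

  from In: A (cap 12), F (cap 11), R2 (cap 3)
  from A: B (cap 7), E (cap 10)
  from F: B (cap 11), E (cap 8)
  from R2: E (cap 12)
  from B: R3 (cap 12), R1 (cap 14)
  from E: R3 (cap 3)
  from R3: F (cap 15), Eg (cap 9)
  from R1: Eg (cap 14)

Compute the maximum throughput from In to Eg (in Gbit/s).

21

Augment In→A→B→R3→Eg: bottleneck 7, flow now 7.
Augment In→A→E→R3→Eg: bottleneck 2, flow now 9.
Augment In→F→B→R1→Eg: bottleneck 11, flow now 20.
Augment In→A→E→R3→B→R1→Eg: bottleneck 1, flow now 21. (uses reverse residual edge)
No augmenting path remains; maximum flow = 21.
In the residual graph, reachable from In: {In, A, R2, E}.
Min-cut edges: In→F (11), A→B (7), E→R3 (3); capacity 11 + 7 + 3 = 21.
This cut is saturated, so no flow can exceed 21.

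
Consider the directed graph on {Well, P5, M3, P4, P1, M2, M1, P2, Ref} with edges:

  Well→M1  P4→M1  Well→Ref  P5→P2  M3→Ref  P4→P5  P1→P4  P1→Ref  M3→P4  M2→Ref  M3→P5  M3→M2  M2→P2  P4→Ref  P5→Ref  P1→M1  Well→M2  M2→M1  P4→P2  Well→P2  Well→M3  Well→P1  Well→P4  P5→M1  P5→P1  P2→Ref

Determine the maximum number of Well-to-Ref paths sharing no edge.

6

Assign every edge capacity 1; by Menger, the answer equals the max flow.
Path Well→Ref (+1); total 1.
Path Well→M3→Ref (+1); total 2.
Path Well→P4→Ref (+1); total 3.
Path Well→P1→Ref (+1); total 4.
Path Well→M2→Ref (+1); total 5.
Path Well→P2→Ref (+1); total 6.
No residual Well→Ref path; max flow = 6.
Certifying cut of size 6: {Well→M2, Well→M3, Well→P1, Well→P2, Well→P4, Well→Ref}.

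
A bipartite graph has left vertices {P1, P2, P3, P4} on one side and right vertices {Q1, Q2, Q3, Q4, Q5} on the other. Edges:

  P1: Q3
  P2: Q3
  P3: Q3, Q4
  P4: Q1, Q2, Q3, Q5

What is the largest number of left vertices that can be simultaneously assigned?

3

Unit-capacity flow: source→left, listed edges, right→sink; max matching = max flow.
Augmenting path P1→Q3 (+1); matched 1.
Augmenting path P3→Q4 (+1); matched 2.
Augmenting path P4→Q1 (+1); matched 3.
No augmenting path remains; maximum matching = 3.
König certificate: {P3, P4, Q3} is a vertex cover of size 3 (every listed pair touches it), so no matching can be larger.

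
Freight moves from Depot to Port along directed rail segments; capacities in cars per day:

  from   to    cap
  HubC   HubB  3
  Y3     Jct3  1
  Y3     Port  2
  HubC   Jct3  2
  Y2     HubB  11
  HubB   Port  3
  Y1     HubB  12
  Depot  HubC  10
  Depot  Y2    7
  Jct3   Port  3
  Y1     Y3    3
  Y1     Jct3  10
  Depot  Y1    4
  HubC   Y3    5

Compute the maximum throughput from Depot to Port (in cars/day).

Augment Depot→Y2→HubB→Port: bottleneck 3, flow now 3.
Augment Depot→Y1→Jct3→Port: bottleneck 3, flow now 6.
Augment Depot→Y1→Y3→Port: bottleneck 1, flow now 7.
Augment Depot→HubC→Y3→Port: bottleneck 1, flow now 8.
No augmenting path remains; maximum flow = 8.
In the residual graph, reachable from Depot: {Depot, Y2, Y1, HubC, Jct3, HubB, Y3}.
Min-cut edges: Jct3→Port (3), HubB→Port (3), Y3→Port (2); capacity 3 + 3 + 2 = 8.
This cut is saturated, so no flow can exceed 8.

8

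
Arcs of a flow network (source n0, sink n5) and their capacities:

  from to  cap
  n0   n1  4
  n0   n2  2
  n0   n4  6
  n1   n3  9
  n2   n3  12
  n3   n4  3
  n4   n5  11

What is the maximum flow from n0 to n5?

Augment n0→n4→n5: bottleneck 6, flow now 6.
Augment n0→n1→n3→n4→n5: bottleneck 3, flow now 9.
No augmenting path remains; maximum flow = 9.
In the residual graph, reachable from n0: {n0, n1, n2, n3}.
Min-cut edges: n0→n4 (6), n3→n4 (3); capacity 6 + 3 = 9.
This cut is saturated, so no flow can exceed 9.

9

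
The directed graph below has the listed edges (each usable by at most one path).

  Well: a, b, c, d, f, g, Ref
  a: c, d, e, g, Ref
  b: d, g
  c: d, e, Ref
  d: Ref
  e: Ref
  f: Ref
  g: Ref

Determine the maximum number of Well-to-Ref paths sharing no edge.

Assign every edge capacity 1; by Menger, the answer equals the max flow.
Path Well→Ref (+1); total 1.
Path Well→a→Ref (+1); total 2.
Path Well→c→Ref (+1); total 3.
Path Well→d→Ref (+1); total 4.
Path Well→f→Ref (+1); total 5.
Path Well→g→Ref (+1); total 6.
No residual Well→Ref path; max flow = 6.
Certifying cut of size 6: {Well→Ref, Well→a, Well→c, Well→f, d→Ref, g→Ref}.

6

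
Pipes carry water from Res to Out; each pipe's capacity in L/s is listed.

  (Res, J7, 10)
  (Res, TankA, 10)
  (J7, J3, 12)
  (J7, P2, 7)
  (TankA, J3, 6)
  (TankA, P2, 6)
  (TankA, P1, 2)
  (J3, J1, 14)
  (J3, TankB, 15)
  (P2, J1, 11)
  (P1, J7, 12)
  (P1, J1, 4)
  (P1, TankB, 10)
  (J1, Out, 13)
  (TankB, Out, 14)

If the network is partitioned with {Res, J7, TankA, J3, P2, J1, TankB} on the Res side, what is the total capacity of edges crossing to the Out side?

29

Edges leaving {Res, J7, TankA, J3, P2, J1, TankB}: TankA→P1 (2), J1→Out (13), TankB→Out (14).
Cut capacity = 2 + 13 + 14 = 29.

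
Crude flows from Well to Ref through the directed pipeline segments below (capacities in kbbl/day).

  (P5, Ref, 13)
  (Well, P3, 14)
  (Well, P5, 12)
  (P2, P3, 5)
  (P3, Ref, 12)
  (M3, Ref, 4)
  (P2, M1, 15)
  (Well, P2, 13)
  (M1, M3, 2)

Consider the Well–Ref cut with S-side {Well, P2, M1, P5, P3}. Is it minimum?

No — its capacity is 27, but the minimum cut has capacity 26.

Given cut capacity: 2 + 13 + 12 = 27.
Augment Well→P5→Ref: bottleneck 12, flow now 12.
Augment Well→P3→Ref: bottleneck 12, flow now 24.
Augment Well→P2→M1→M3→Ref: bottleneck 2, flow now 26.
No augmenting path remains; maximum flow = 26.
In the residual graph, reachable from Well: {Well, P2, M1, P3}.
Min-cut edges: Well→P5 (12), M1→M3 (2), P3→Ref (12); capacity 12 + 2 + 12 = 26.
Cut capacity 27 exceeds the max flow 26, so it is not minimum.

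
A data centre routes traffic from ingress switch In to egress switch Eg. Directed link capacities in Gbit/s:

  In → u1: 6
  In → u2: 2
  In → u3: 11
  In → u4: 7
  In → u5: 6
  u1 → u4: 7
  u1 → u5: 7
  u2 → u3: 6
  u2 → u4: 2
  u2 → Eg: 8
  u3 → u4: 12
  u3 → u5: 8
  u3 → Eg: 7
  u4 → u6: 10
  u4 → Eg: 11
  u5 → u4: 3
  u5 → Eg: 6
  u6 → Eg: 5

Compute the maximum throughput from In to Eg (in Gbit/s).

Augment In→u2→Eg: bottleneck 2, flow now 2.
Augment In→u3→Eg: bottleneck 7, flow now 9.
Augment In→u4→Eg: bottleneck 7, flow now 16.
Augment In→u5→Eg: bottleneck 6, flow now 22.
Augment In→u1→u4→Eg: bottleneck 4, flow now 26.
Augment In→u1→u4→u6→Eg: bottleneck 2, flow now 28.
Augment In→u3→u4→u6→Eg: bottleneck 3, flow now 31.
No augmenting path remains; maximum flow = 31.
In the residual graph, reachable from In: {In, u1, u3, u4, u5, u6}.
Min-cut edges: In→u2 (2), u3→Eg (7), u4→Eg (11), u5→Eg (6), u6→Eg (5); capacity 2 + 7 + 11 + 6 + 5 = 31.
This cut is saturated, so no flow can exceed 31.

31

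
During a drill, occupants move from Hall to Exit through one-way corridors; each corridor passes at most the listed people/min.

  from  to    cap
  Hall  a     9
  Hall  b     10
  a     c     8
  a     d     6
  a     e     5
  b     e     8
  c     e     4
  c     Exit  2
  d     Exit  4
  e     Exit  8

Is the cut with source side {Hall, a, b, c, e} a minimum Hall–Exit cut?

No — its capacity is 16, but the minimum cut has capacity 14.

Given cut capacity: 6 + 2 + 8 = 16.
Augment Hall→a→c→Exit: bottleneck 2, flow now 2.
Augment Hall→a→d→Exit: bottleneck 4, flow now 6.
Augment Hall→a→e→Exit: bottleneck 3, flow now 9.
Augment Hall→b→e→Exit: bottleneck 5, flow now 14.
No augmenting path remains; maximum flow = 14.
In the residual graph, reachable from Hall: {Hall, a, b, c, d, e}.
Min-cut edges: c→Exit (2), d→Exit (4), e→Exit (8); capacity 2 + 4 + 8 = 14.
Cut capacity 16 exceeds the max flow 14, so it is not minimum.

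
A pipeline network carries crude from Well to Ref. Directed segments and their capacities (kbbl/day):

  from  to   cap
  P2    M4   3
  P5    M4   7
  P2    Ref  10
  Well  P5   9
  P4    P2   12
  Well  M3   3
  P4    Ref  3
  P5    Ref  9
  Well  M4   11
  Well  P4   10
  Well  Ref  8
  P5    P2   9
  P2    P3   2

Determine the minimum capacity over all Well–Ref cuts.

Augment Well→Ref: bottleneck 8, flow now 8.
Augment Well→P5→Ref: bottleneck 9, flow now 17.
Augment Well→P4→Ref: bottleneck 3, flow now 20.
Augment Well→P4→P2→Ref: bottleneck 7, flow now 27.
No augmenting path remains; maximum flow = 27.
By max-flow min-cut, the minimum cut capacity equals the max flow.
In the residual graph, reachable from Well: {Well, M4, M3}.
Min-cut edges: Well→P5 (9), Well→P4 (10), Well→Ref (8); capacity 9 + 10 + 8 = 27.

27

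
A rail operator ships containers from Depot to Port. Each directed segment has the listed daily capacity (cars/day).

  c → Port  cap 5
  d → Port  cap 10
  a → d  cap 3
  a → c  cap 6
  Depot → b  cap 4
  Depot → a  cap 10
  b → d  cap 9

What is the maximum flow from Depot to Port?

Augment Depot→a→c→Port: bottleneck 5, flow now 5.
Augment Depot→a→d→Port: bottleneck 3, flow now 8.
Augment Depot→b→d→Port: bottleneck 4, flow now 12.
No augmenting path remains; maximum flow = 12.
In the residual graph, reachable from Depot: {Depot, a, c}.
Min-cut edges: Depot→b (4), a→d (3), c→Port (5); capacity 4 + 3 + 5 = 12.
This cut is saturated, so no flow can exceed 12.

12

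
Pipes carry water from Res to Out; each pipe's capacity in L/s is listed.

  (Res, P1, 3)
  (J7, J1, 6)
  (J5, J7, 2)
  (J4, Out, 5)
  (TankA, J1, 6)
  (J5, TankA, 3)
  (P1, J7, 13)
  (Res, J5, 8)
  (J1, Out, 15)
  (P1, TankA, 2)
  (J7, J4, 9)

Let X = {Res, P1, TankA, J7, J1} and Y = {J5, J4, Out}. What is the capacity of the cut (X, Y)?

32

Edges leaving {Res, P1, TankA, J7, J1}: Res→J5 (8), J7→J4 (9), J1→Out (15).
Cut capacity = 8 + 9 + 15 = 32.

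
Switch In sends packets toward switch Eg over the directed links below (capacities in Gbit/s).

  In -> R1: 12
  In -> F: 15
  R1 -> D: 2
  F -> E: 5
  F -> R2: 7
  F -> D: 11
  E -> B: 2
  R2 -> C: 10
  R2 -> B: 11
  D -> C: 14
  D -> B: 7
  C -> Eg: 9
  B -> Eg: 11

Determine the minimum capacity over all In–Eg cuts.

Augment In→R1→D→C→Eg: bottleneck 2, flow now 2.
Augment In→F→E→B→Eg: bottleneck 2, flow now 4.
Augment In→F→R2→C→Eg: bottleneck 7, flow now 11.
Augment In→F→D→B→Eg: bottleneck 6, flow now 17.
No augmenting path remains; maximum flow = 17.
By max-flow min-cut, the minimum cut capacity equals the max flow.
In the residual graph, reachable from In: {In, R1}.
Min-cut edges: In→F (15), R1→D (2); capacity 15 + 2 = 17.

17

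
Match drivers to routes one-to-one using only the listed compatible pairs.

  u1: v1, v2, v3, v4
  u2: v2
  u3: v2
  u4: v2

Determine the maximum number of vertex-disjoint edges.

Unit-capacity flow: source→left, listed edges, right→sink; max matching = max flow.
Augmenting path u1→v1 (+1); matched 1.
Augmenting path u2→v2 (+1); matched 2.
No augmenting path remains; maximum matching = 2.
König certificate: {u1, v2} is a vertex cover of size 2 (every listed pair touches it), so no matching can be larger.

2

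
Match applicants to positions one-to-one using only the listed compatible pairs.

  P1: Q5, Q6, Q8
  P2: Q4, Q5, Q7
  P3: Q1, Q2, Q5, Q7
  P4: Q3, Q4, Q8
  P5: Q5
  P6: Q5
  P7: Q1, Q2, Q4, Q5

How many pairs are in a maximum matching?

6

Unit-capacity flow: source→left, listed edges, right→sink; max matching = max flow.
Augmenting path P1→Q5 (+1); matched 1.
Augmenting path P2→Q4 (+1); matched 2.
Augmenting path P3→Q1 (+1); matched 3.
Augmenting path P4→Q3 (+1); matched 4.
Augmenting path P7→Q2 (+1); matched 5.
Augmenting path P5→Q5→P1→Q6 (+1); matched 6.
No augmenting path remains; maximum matching = 6.
König certificate: {P1, P2, P3, P4, P7, Q5} is a vertex cover of size 6 (every listed pair touches it), so no matching can be larger.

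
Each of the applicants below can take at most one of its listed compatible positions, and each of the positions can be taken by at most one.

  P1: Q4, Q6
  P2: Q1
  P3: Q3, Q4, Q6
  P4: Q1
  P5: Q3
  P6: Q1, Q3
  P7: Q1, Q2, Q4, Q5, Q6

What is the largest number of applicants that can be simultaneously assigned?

Unit-capacity flow: source→left, listed edges, right→sink; max matching = max flow.
Augmenting path P1→Q4 (+1); matched 1.
Augmenting path P2→Q1 (+1); matched 2.
Augmenting path P3→Q3 (+1); matched 3.
Augmenting path P7→Q2 (+1); matched 4.
Augmenting path P5→Q3→P3→Q6 (+1); matched 5.
No augmenting path remains; maximum matching = 5.
König certificate: {P1, P3, P7, Q1, Q3} is a vertex cover of size 5 (every listed pair touches it), so no matching can be larger.

5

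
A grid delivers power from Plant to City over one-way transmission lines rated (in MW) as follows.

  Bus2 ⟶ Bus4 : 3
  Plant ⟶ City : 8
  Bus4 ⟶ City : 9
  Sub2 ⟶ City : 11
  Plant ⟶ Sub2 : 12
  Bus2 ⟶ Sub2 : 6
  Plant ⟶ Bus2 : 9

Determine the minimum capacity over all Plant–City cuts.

Augment Plant→City: bottleneck 8, flow now 8.
Augment Plant→Sub2→City: bottleneck 11, flow now 19.
Augment Plant→Bus2→Bus4→City: bottleneck 3, flow now 22.
No augmenting path remains; maximum flow = 22.
By max-flow min-cut, the minimum cut capacity equals the max flow.
In the residual graph, reachable from Plant: {Plant, Bus2, Sub2}.
Min-cut edges: Plant→City (8), Bus2→Bus4 (3), Sub2→City (11); capacity 8 + 3 + 11 = 22.

22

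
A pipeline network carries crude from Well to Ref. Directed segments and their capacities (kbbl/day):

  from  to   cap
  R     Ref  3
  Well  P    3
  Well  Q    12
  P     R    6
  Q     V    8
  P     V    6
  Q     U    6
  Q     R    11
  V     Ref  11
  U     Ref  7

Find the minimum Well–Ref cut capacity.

15

Augment Well→P→R→Ref: bottleneck 3, flow now 3.
Augment Well→Q→U→Ref: bottleneck 6, flow now 9.
Augment Well→Q→V→Ref: bottleneck 6, flow now 15.
No augmenting path remains; maximum flow = 15.
By max-flow min-cut, the minimum cut capacity equals the max flow.
In the residual graph, reachable from Well: {Well}.
Min-cut edges: Well→P (3), Well→Q (12); capacity 3 + 12 = 15.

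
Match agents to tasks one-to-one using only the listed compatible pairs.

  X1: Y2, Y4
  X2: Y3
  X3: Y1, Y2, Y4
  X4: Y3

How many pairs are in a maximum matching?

Unit-capacity flow: source→left, listed edges, right→sink; max matching = max flow.
Augmenting path X1→Y2 (+1); matched 1.
Augmenting path X2→Y3 (+1); matched 2.
Augmenting path X3→Y1 (+1); matched 3.
No augmenting path remains; maximum matching = 3.
König certificate: {X1, X3, Y3} is a vertex cover of size 3 (every listed pair touches it), so no matching can be larger.

3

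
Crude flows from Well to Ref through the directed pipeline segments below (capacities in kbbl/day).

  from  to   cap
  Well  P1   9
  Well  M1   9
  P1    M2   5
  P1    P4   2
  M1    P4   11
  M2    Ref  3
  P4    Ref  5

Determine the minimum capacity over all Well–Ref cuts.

Augment Well→P1→M2→Ref: bottleneck 3, flow now 3.
Augment Well→P1→P4→Ref: bottleneck 2, flow now 5.
Augment Well→M1→P4→Ref: bottleneck 3, flow now 8.
No augmenting path remains; maximum flow = 8.
By max-flow min-cut, the minimum cut capacity equals the max flow.
In the residual graph, reachable from Well: {Well, P1, M1, M2, P4}.
Min-cut edges: M2→Ref (3), P4→Ref (5); capacity 3 + 5 = 8.

8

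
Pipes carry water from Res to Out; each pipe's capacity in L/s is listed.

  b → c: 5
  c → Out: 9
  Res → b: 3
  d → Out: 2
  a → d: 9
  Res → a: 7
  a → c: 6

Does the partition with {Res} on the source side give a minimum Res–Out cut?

Given cut capacity: 7 + 3 = 10.
Augment Res→a→c→Out: bottleneck 6, flow now 6.
Augment Res→a→d→Out: bottleneck 1, flow now 7.
Augment Res→b→c→Out: bottleneck 3, flow now 10.
No augmenting path remains; maximum flow = 10.
Cut capacity 10 equals the max flow, so it is a minimum cut.

Yes — it is a minimum cut (capacity 10).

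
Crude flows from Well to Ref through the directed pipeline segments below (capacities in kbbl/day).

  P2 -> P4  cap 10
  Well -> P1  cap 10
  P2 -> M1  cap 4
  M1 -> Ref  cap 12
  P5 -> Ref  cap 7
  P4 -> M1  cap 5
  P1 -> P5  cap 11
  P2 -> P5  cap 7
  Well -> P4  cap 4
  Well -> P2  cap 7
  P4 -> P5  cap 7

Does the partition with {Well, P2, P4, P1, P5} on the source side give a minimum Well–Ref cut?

Yes — it is a minimum cut (capacity 16).

Given cut capacity: 4 + 5 + 7 = 16.
Augment Well→P2→P5→Ref: bottleneck 7, flow now 7.
Augment Well→P4→M1→Ref: bottleneck 4, flow now 11.
Augment Well→P1→P5→P2→M1→Ref: bottleneck 4, flow now 15. (uses reverse residual edge)
Augment Well→P1→P5→P2→P4→M1→Ref: bottleneck 1, flow now 16. (uses reverse residual edge)
No augmenting path remains; maximum flow = 16.
Cut capacity 16 equals the max flow, so it is a minimum cut.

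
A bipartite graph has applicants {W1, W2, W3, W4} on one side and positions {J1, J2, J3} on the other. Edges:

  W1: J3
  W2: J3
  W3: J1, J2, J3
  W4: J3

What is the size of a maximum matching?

Unit-capacity flow: source→left, listed edges, right→sink; max matching = max flow.
Augmenting path W1→J3 (+1); matched 1.
Augmenting path W3→J1 (+1); matched 2.
No augmenting path remains; maximum matching = 2.
König certificate: {W3, J3} is a vertex cover of size 2 (every listed pair touches it), so no matching can be larger.

2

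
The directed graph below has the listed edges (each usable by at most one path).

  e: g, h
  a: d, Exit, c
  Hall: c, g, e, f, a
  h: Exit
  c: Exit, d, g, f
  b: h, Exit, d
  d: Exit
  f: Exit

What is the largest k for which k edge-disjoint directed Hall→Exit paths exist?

Assign every edge capacity 1; by Menger, the answer equals the max flow.
Path Hall→a→Exit (+1); total 1.
Path Hall→c→Exit (+1); total 2.
Path Hall→f→Exit (+1); total 3.
Path Hall→e→h→Exit (+1); total 4.
No residual Hall→Exit path; max flow = 4.
Certifying cut of size 4: {Hall→a, Hall→c, Hall→e, Hall→f}.

4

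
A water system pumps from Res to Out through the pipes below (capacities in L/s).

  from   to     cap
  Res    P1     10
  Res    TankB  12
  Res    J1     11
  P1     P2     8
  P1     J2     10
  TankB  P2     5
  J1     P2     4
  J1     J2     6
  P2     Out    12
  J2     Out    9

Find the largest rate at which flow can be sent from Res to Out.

Augment Res→P1→P2→Out: bottleneck 8, flow now 8.
Augment Res→P1→J2→Out: bottleneck 2, flow now 10.
Augment Res→TankB→P2→Out: bottleneck 4, flow now 14.
Augment Res→J1→J2→Out: bottleneck 6, flow now 20.
Augment Res→TankB→P2→P1→J2→Out: bottleneck 1, flow now 21. (uses reverse residual edge)
No augmenting path remains; maximum flow = 21.
In the residual graph, reachable from Res: {Res, P1, TankB, J1, P2, J2}.
Min-cut edges: P2→Out (12), J2→Out (9); capacity 12 + 9 = 21.
This cut is saturated, so no flow can exceed 21.

21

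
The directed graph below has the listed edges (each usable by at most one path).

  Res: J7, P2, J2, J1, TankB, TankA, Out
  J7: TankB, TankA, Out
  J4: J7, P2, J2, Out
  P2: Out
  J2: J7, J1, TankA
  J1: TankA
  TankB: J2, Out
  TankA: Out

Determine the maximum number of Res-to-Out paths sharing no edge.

5

Assign every edge capacity 1; by Menger, the answer equals the max flow.
Path Res→Out (+1); total 1.
Path Res→J7→Out (+1); total 2.
Path Res→P2→Out (+1); total 3.
Path Res→TankB→Out (+1); total 4.
Path Res→TankA→Out (+1); total 5.
No residual Res→Out path; max flow = 5.
Certifying cut of size 5: {J7→Out, Res→Out, Res→P2, TankA→Out, TankB→Out}.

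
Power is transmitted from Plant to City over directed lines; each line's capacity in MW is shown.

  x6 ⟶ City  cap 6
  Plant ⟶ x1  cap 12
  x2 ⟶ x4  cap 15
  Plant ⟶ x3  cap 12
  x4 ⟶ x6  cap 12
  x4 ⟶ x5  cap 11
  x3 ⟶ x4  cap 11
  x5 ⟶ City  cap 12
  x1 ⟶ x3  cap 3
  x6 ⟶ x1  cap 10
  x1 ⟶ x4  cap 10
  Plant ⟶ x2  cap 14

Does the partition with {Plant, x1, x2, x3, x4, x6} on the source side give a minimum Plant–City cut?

Given cut capacity: 11 + 6 = 17.
Augment Plant→x1→x4→x5→City: bottleneck 10, flow now 10.
Augment Plant→x2→x4→x5→City: bottleneck 1, flow now 11.
Augment Plant→x2→x4→x6→City: bottleneck 6, flow now 17.
No augmenting path remains; maximum flow = 17.
Cut capacity 17 equals the max flow, so it is a minimum cut.

Yes — it is a minimum cut (capacity 17).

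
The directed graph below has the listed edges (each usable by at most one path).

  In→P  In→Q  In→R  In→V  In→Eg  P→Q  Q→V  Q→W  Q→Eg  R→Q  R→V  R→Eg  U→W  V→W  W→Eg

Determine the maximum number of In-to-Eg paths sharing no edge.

4

Assign every edge capacity 1; by Menger, the answer equals the max flow.
Path In→Eg (+1); total 1.
Path In→Q→Eg (+1); total 2.
Path In→R→Eg (+1); total 3.
Path In→V→W→Eg (+1); total 4.
No residual In→Eg path; max flow = 4.
Certifying cut of size 4: {In→Eg, In→R, Q→Eg, W→Eg}.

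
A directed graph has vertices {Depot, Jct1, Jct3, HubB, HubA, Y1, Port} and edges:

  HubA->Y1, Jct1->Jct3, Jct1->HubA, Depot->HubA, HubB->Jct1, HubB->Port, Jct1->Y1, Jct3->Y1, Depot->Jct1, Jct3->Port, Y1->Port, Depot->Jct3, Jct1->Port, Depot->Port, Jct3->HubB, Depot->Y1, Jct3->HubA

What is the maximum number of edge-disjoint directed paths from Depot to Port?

Assign every edge capacity 1; by Menger, the answer equals the max flow.
Path Depot→Port (+1); total 1.
Path Depot→Jct1→Port (+1); total 2.
Path Depot→Jct3→Port (+1); total 3.
Path Depot→Y1→Port (+1); total 4.
No residual Depot→Port path; max flow = 4.
Certifying cut of size 4: {Depot→Jct1, Depot→Jct3, Depot→Port, Y1→Port}.

4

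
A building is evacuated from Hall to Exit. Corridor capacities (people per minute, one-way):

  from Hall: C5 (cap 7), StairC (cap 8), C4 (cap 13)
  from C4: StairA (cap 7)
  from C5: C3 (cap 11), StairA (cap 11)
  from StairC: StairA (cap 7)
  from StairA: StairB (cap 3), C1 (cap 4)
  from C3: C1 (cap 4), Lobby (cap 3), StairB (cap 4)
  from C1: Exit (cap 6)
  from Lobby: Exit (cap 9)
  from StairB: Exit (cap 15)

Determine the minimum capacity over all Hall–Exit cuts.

14

Augment Hall→C4→StairA→C1→Exit: bottleneck 4, flow now 4.
Augment Hall→C4→StairA→StairB→Exit: bottleneck 3, flow now 7.
Augment Hall→C5→C3→C1→Exit: bottleneck 2, flow now 9.
Augment Hall→C5→C3→Lobby→Exit: bottleneck 3, flow now 12.
Augment Hall→C5→C3→StairB→Exit: bottleneck 2, flow now 14.
No augmenting path remains; maximum flow = 14.
By max-flow min-cut, the minimum cut capacity equals the max flow.
In the residual graph, reachable from Hall: {Hall, C4, StairC, StairA}.
Min-cut edges: Hall→C5 (7), StairA→C1 (4), StairA→StairB (3); capacity 7 + 4 + 3 = 14.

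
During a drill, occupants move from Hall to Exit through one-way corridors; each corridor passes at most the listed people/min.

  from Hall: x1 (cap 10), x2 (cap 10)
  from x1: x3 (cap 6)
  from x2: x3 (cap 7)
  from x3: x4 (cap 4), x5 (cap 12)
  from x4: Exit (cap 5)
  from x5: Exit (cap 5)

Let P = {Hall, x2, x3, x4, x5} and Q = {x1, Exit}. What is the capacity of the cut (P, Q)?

Edges leaving {Hall, x2, x3, x4, x5}: Hall→x1 (10), x4→Exit (5), x5→Exit (5).
Cut capacity = 10 + 5 + 5 = 20.

20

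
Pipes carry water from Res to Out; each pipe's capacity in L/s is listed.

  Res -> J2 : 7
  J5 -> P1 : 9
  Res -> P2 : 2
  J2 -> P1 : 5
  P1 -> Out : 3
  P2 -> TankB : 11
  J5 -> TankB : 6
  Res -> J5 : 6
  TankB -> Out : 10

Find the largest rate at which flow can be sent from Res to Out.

Augment Res→P2→TankB→Out: bottleneck 2, flow now 2.
Augment Res→J5→P1→Out: bottleneck 3, flow now 5.
Augment Res→J5→TankB→Out: bottleneck 3, flow now 8.
Augment Res→J2→P1→J5→TankB→Out: bottleneck 3, flow now 11. (uses reverse residual edge)
No augmenting path remains; maximum flow = 11.
In the residual graph, reachable from Res: {Res, J2, P1}.
Min-cut edges: Res→P2 (2), Res→J5 (6), P1→Out (3); capacity 2 + 6 + 3 = 11.
This cut is saturated, so no flow can exceed 11.

11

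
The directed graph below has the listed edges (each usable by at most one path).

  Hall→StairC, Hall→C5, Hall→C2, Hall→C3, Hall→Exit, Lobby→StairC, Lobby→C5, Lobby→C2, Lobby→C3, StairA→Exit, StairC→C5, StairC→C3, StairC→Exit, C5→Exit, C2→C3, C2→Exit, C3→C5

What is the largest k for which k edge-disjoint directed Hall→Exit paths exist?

Assign every edge capacity 1; by Menger, the answer equals the max flow.
Path Hall→Exit (+1); total 1.
Path Hall→StairC→Exit (+1); total 2.
Path Hall→C5→Exit (+1); total 3.
Path Hall→C2→Exit (+1); total 4.
No residual Hall→Exit path; max flow = 4.
Certifying cut of size 4: {C5→Exit, Hall→C2, Hall→Exit, Hall→StairC}.

4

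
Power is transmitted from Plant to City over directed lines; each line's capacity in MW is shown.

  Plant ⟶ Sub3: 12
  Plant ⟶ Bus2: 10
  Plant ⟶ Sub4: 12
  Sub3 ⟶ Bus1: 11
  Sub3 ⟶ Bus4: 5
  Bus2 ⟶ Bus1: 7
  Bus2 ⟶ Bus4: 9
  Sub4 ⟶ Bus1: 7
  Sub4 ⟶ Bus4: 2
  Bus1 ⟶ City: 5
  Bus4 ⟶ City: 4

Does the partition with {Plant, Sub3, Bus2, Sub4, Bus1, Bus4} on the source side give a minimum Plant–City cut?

Given cut capacity: 5 + 4 = 9.
Augment Plant→Sub3→Bus1→City: bottleneck 5, flow now 5.
Augment Plant→Sub3→Bus4→City: bottleneck 4, flow now 9.
No augmenting path remains; maximum flow = 9.
Cut capacity 9 equals the max flow, so it is a minimum cut.

Yes — it is a minimum cut (capacity 9).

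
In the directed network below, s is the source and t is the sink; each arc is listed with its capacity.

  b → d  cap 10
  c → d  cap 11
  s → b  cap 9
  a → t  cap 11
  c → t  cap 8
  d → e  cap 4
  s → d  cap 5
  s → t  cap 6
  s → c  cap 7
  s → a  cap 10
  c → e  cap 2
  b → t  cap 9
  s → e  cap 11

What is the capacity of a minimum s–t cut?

32

Augment s→t: bottleneck 6, flow now 6.
Augment s→a→t: bottleneck 10, flow now 16.
Augment s→b→t: bottleneck 9, flow now 25.
Augment s→c→t: bottleneck 7, flow now 32.
No augmenting path remains; maximum flow = 32.
By max-flow min-cut, the minimum cut capacity equals the max flow.
In the residual graph, reachable from s: {s, d, e}.
Min-cut edges: s→a (10), s→b (9), s→c (7), s→t (6); capacity 10 + 9 + 7 + 6 = 32.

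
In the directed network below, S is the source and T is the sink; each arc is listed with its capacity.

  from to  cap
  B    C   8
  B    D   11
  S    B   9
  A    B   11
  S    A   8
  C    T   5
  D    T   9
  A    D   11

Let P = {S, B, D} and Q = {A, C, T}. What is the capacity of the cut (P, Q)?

25

Edges leaving {S, B, D}: S→A (8), B→C (8), D→T (9).
Cut capacity = 8 + 8 + 9 = 25.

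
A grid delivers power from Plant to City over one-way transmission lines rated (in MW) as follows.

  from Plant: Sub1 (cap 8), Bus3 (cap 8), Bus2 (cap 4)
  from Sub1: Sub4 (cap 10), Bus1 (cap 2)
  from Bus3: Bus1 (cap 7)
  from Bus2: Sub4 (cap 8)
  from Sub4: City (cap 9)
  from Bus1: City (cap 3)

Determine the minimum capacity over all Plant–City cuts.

Augment Plant→Sub1→Sub4→City: bottleneck 8, flow now 8.
Augment Plant→Bus3→Bus1→City: bottleneck 3, flow now 11.
Augment Plant→Bus2→Sub4→City: bottleneck 1, flow now 12.
No augmenting path remains; maximum flow = 12.
By max-flow min-cut, the minimum cut capacity equals the max flow.
In the residual graph, reachable from Plant: {Plant, Sub1, Bus3, Bus2, Sub4, Bus1}.
Min-cut edges: Sub4→City (9), Bus1→City (3); capacity 9 + 3 = 12.

12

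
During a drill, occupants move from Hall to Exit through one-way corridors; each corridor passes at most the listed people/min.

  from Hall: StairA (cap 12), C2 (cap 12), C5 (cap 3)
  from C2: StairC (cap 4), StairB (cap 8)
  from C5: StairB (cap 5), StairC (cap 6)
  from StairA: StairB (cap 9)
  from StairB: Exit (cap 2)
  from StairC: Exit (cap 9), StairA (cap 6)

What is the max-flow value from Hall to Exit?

Augment Hall→C2→StairB→Exit: bottleneck 2, flow now 2.
Augment Hall→C2→StairC→Exit: bottleneck 4, flow now 6.
Augment Hall→C5→StairC→Exit: bottleneck 3, flow now 9.
No augmenting path remains; maximum flow = 9.
In the residual graph, reachable from Hall: {Hall, C2, StairA, StairB}.
Min-cut edges: Hall→C5 (3), C2→StairC (4), StairB→Exit (2); capacity 3 + 4 + 2 = 9.
This cut is saturated, so no flow can exceed 9.

9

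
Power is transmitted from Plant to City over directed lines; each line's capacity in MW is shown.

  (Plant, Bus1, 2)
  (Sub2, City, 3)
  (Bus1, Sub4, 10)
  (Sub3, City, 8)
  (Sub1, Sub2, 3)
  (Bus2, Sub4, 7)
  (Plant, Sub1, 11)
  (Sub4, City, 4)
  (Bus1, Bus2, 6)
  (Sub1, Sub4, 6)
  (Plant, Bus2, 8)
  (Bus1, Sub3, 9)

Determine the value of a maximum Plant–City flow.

Augment Plant→Bus1→Sub4→City: bottleneck 2, flow now 2.
Augment Plant→Bus2→Sub4→City: bottleneck 2, flow now 4.
Augment Plant→Sub1→Sub2→City: bottleneck 3, flow now 7.
Augment Plant→Bus2→Sub4→Bus1→Sub3→City: bottleneck 2, flow now 9. (uses reverse residual edge)
No augmenting path remains; maximum flow = 9.
In the residual graph, reachable from Plant: {Plant, Bus2, Sub1, Sub4}.
Min-cut edges: Plant→Bus1 (2), Sub1→Sub2 (3), Sub4→City (4); capacity 2 + 3 + 4 = 9.
This cut is saturated, so no flow can exceed 9.

9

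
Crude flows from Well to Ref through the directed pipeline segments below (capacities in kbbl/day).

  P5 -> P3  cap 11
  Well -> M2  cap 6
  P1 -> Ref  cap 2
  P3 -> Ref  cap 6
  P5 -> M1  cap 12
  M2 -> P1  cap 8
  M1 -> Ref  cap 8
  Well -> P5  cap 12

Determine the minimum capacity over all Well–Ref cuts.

14

Augment Well→P5→M1→Ref: bottleneck 8, flow now 8.
Augment Well→P5→P3→Ref: bottleneck 4, flow now 12.
Augment Well→M2→P1→Ref: bottleneck 2, flow now 14.
No augmenting path remains; maximum flow = 14.
By max-flow min-cut, the minimum cut capacity equals the max flow.
In the residual graph, reachable from Well: {Well, M2, P1}.
Min-cut edges: Well→P5 (12), P1→Ref (2); capacity 12 + 2 = 14.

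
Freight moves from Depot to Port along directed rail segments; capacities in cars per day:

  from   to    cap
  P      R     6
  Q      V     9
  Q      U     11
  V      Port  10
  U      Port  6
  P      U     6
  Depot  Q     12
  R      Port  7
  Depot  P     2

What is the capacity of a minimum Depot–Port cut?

14

Augment Depot→P→R→Port: bottleneck 2, flow now 2.
Augment Depot→Q→U→Port: bottleneck 6, flow now 8.
Augment Depot→Q→V→Port: bottleneck 6, flow now 14.
No augmenting path remains; maximum flow = 14.
By max-flow min-cut, the minimum cut capacity equals the max flow.
In the residual graph, reachable from Depot: {Depot}.
Min-cut edges: Depot→P (2), Depot→Q (12); capacity 2 + 12 = 14.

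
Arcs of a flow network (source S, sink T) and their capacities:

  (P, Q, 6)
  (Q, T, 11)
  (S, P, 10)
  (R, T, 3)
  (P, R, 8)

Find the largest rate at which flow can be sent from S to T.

Augment S→P→Q→T: bottleneck 6, flow now 6.
Augment S→P→R→T: bottleneck 3, flow now 9.
No augmenting path remains; maximum flow = 9.
In the residual graph, reachable from S: {S, P, R}.
Min-cut edges: P→Q (6), R→T (3); capacity 6 + 3 = 9.
This cut is saturated, so no flow can exceed 9.

9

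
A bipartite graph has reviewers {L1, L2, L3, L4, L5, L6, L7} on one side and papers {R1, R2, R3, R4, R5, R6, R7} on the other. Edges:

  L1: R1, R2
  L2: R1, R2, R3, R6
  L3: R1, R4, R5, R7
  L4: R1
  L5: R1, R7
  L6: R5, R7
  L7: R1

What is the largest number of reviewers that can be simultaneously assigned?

6

Unit-capacity flow: source→left, listed edges, right→sink; max matching = max flow.
Augmenting path L1→R1 (+1); matched 1.
Augmenting path L2→R2 (+1); matched 2.
Augmenting path L3→R4 (+1); matched 3.
Augmenting path L5→R7 (+1); matched 4.
Augmenting path L6→R5 (+1); matched 5.
Augmenting path L4→R1→L1→R2→L2→R3 (+1); matched 6.
No augmenting path remains; maximum matching = 6.
König certificate: {L1, L2, L3, L5, L6, R1} is a vertex cover of size 6 (every listed pair touches it), so no matching can be larger.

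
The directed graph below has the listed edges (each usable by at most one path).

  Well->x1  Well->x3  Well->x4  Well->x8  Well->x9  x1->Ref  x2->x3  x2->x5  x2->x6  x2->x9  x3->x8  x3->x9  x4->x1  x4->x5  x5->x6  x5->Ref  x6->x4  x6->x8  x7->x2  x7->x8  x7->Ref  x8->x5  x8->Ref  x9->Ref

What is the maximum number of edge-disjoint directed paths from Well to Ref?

Assign every edge capacity 1; by Menger, the answer equals the max flow.
Path Well→x1→Ref (+1); total 1.
Path Well→x8→Ref (+1); total 2.
Path Well→x9→Ref (+1); total 3.
Path Well→x4→x5→Ref (+1); total 4.
No residual Well→Ref path; max flow = 4.
Certifying cut of size 4: {x1→Ref, x5→Ref, x8→Ref, x9→Ref}.

4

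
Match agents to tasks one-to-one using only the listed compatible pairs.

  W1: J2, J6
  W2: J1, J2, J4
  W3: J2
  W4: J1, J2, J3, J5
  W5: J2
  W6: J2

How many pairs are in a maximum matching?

Unit-capacity flow: source→left, listed edges, right→sink; max matching = max flow.
Augmenting path W1→J2 (+1); matched 1.
Augmenting path W2→J1 (+1); matched 2.
Augmenting path W4→J3 (+1); matched 3.
Augmenting path W3→J2→W1→J6 (+1); matched 4.
No augmenting path remains; maximum matching = 4.
König certificate: {W1, W2, W4, J2} is a vertex cover of size 4 (every listed pair touches it), so no matching can be larger.

4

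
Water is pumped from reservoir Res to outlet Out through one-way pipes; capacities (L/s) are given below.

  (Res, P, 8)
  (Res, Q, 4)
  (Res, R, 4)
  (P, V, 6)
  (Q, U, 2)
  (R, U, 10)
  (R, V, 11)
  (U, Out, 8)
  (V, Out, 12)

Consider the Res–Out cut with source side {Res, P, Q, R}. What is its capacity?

29

Edges leaving {Res, P, Q, R}: P→V (6), Q→U (2), R→U (10), R→V (11).
Cut capacity = 6 + 2 + 10 + 11 = 29.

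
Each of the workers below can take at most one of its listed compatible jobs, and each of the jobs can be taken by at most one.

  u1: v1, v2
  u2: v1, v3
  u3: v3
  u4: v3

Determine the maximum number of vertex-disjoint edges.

3

Unit-capacity flow: source→left, listed edges, right→sink; max matching = max flow.
Augmenting path u1→v1 (+1); matched 1.
Augmenting path u2→v3 (+1); matched 2.
Augmenting path u3→v3→u2→v1→u1→v2 (+1); matched 3.
No augmenting path remains; maximum matching = 3.
König certificate: {u1, u2, v3} is a vertex cover of size 3 (every listed pair touches it), so no matching can be larger.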